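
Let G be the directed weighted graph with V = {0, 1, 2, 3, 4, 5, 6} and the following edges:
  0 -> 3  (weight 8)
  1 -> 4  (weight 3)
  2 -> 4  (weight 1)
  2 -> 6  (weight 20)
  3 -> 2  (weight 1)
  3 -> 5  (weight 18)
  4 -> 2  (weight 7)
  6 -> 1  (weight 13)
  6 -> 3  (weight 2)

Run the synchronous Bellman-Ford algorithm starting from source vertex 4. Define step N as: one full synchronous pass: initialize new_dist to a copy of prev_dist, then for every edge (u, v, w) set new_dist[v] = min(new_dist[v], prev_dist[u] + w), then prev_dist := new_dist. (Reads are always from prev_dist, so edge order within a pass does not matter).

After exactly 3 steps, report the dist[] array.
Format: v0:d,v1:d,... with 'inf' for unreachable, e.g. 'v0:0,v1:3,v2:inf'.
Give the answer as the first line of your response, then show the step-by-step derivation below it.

v0:inf,v1:40,v2:7,v3:29,v4:0,v5:inf,v6:27

step 1: dist = v0:inf,v1:inf,v2:7,v3:inf,v4:0,v5:inf,v6:inf
step 2: dist = v0:inf,v1:inf,v2:7,v3:inf,v4:0,v5:inf,v6:27
step 3: dist = v0:inf,v1:40,v2:7,v3:29,v4:0,v5:inf,v6:27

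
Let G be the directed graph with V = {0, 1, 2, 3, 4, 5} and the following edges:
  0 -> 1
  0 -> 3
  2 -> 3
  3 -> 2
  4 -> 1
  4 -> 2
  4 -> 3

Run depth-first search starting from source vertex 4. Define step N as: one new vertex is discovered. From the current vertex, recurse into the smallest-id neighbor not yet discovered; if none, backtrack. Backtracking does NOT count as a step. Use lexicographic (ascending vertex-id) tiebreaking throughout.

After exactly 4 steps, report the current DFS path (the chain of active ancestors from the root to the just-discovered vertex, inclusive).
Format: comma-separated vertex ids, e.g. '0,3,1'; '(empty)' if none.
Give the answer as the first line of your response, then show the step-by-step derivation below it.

4,2,3

step 1: discover 4; path=4; order=4
step 2: discover 1; path=4>1; order=4,1
step 3: discover 2; path=4>2; order=4,1,2
step 4: discover 3; path=4>2>3; order=4,1,2,3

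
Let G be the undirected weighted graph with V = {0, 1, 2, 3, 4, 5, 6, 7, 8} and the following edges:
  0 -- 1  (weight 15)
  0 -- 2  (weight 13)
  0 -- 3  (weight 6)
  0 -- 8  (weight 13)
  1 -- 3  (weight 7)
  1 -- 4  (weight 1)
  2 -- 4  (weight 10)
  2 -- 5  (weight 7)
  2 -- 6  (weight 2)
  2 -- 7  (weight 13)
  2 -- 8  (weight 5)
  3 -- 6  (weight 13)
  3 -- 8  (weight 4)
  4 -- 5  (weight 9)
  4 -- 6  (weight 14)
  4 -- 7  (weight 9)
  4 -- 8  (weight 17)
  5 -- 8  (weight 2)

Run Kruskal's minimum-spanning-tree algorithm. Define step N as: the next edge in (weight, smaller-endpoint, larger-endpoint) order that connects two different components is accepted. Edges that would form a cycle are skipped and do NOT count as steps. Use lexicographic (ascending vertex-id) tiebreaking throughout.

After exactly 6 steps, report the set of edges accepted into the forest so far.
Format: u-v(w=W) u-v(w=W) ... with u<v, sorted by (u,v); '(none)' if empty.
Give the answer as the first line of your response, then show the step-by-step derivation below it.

0-3(w=6) 1-4(w=1) 2-6(w=2) 2-8(w=5) 3-8(w=4) 5-8(w=2)

step 1: add edge 1-4 (w=1); MST = {1-4(w=1)}
step 2: add edge 2-6 (w=2); MST = {1-4(w=1) 2-6(w=2)}
step 3: add edge 5-8 (w=2); MST = {1-4(w=1) 2-6(w=2) 5-8(w=2)}
step 4: add edge 3-8 (w=4); MST = {1-4(w=1) 2-6(w=2) 3-8(w=4) 5-8(w=2)}
step 5: add edge 2-8 (w=5); MST = {1-4(w=1) 2-6(w=2) 2-8(w=5) 3-8(w=4) 5-8(w=2)}
step 6: add edge 0-3 (w=6); MST = {0-3(w=6) 1-4(w=1) 2-6(w=2) 2-8(w=5) 3-8(w=4) 5-8(w=2)}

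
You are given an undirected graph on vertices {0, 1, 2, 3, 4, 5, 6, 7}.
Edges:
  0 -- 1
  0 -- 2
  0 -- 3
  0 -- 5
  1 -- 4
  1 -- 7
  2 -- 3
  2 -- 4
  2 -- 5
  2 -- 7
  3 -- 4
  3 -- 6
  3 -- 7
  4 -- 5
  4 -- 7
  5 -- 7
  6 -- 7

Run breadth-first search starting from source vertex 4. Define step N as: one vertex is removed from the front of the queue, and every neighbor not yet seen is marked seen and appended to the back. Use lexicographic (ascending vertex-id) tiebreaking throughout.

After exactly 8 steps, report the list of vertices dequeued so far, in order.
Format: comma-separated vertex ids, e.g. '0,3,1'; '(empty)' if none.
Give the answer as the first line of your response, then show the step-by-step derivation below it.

4,1,2,3,5,7,0,6

step 1: dequeue 4; queue=[1,2,3,5,7]; order=4
step 2: dequeue 1; queue=[2,3,5,7,0]; order=4,1
step 3: dequeue 2; queue=[3,5,7,0]; order=4,1,2
step 4: dequeue 3; queue=[5,7,0,6]; order=4,1,2,3
step 5: dequeue 5; queue=[7,0,6]; order=4,1,2,3,5
step 6: dequeue 7; queue=[0,6]; order=4,1,2,3,5,7
step 7: dequeue 0; queue=[6]; order=4,1,2,3,5,7,0
step 8: dequeue 6; queue=[(empty)]; order=4,1,2,3,5,7,0,6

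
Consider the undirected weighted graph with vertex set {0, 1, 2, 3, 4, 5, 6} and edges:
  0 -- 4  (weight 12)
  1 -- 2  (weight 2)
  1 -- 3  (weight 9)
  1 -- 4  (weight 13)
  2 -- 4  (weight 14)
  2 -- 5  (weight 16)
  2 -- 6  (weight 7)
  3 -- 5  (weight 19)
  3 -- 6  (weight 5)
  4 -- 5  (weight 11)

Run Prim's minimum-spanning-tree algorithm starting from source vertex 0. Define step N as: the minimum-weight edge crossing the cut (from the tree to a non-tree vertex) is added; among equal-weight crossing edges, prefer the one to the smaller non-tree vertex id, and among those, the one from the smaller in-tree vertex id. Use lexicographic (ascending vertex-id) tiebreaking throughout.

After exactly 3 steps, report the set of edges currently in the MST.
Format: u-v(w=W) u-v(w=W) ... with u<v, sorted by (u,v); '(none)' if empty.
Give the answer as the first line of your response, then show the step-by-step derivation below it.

0-4(w=12) 1-4(w=13) 4-5(w=11)

step 1: add edge 0-4 (w=12); MST = {0-4(w=12)}
step 2: add edge 4-5 (w=11); MST = {0-4(w=12) 4-5(w=11)}
step 3: add edge 1-4 (w=13); MST = {0-4(w=12) 1-4(w=13) 4-5(w=11)}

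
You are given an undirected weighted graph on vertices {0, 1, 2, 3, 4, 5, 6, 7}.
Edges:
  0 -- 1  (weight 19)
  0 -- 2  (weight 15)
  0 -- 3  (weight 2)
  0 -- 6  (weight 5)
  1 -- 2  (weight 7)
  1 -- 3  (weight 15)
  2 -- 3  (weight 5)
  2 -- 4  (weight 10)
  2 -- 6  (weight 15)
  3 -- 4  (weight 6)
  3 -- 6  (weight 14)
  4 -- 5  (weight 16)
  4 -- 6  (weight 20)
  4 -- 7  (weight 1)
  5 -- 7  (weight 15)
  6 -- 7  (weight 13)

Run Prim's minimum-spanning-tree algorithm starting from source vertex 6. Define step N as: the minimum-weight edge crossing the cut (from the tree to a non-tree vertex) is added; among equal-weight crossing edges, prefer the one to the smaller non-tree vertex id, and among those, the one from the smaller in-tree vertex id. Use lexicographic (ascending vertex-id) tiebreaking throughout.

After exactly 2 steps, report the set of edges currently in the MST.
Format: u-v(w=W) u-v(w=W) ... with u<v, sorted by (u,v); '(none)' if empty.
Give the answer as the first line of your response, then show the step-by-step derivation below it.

0-3(w=2) 0-6(w=5)

step 1: add edge 0-6 (w=5); MST = {0-6(w=5)}
step 2: add edge 0-3 (w=2); MST = {0-3(w=2) 0-6(w=5)}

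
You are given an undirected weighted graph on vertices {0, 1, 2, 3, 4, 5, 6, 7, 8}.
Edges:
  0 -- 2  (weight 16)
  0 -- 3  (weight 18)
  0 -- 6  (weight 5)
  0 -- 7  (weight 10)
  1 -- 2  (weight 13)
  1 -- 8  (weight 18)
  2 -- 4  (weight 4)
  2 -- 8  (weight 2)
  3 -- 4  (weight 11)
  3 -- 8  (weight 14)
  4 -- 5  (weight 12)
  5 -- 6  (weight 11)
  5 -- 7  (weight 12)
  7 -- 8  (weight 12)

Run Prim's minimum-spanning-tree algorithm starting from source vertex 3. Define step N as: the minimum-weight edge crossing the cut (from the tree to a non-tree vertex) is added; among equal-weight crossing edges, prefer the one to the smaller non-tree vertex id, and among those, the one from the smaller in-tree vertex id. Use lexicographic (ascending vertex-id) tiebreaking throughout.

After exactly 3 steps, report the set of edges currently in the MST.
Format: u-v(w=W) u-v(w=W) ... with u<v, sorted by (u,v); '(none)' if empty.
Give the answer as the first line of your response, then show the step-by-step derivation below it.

2-4(w=4) 2-8(w=2) 3-4(w=11)

step 1: add edge 3-4 (w=11); MST = {3-4(w=11)}
step 2: add edge 2-4 (w=4); MST = {2-4(w=4) 3-4(w=11)}
step 3: add edge 2-8 (w=2); MST = {2-4(w=4) 2-8(w=2) 3-4(w=11)}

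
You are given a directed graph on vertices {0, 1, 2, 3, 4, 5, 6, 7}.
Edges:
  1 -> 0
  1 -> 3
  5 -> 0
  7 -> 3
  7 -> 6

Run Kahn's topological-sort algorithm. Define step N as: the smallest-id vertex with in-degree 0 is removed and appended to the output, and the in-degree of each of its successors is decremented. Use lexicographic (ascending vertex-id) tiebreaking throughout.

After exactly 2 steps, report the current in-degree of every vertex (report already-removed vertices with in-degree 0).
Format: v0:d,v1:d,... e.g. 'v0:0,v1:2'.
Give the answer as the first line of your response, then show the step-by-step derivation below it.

v0:1,v1:0,v2:0,v3:1,v4:0,v5:0,v6:1,v7:0

step 1: output 1; order=[1]; indeg=(1,0,0,1,0,0,1,0)
step 2: output 2; order=[1,2]; indeg=(1,0,0,1,0,0,1,0)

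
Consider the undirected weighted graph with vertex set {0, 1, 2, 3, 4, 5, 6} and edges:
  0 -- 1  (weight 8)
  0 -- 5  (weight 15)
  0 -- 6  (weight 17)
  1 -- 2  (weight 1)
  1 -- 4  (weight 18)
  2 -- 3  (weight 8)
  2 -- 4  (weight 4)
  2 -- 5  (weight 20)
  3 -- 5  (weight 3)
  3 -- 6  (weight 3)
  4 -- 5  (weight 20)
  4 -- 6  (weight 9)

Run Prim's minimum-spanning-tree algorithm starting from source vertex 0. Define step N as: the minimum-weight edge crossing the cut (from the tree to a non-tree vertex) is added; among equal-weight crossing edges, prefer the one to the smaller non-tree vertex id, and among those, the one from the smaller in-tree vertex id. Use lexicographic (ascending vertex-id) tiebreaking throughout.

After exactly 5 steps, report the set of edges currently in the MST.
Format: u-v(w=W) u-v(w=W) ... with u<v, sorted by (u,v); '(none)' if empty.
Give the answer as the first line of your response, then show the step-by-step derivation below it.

0-1(w=8) 1-2(w=1) 2-3(w=8) 2-4(w=4) 3-5(w=3)

step 1: add edge 0-1 (w=8); MST = {0-1(w=8)}
step 2: add edge 1-2 (w=1); MST = {0-1(w=8) 1-2(w=1)}
step 3: add edge 2-4 (w=4); MST = {0-1(w=8) 1-2(w=1) 2-4(w=4)}
step 4: add edge 2-3 (w=8); MST = {0-1(w=8) 1-2(w=1) 2-3(w=8) 2-4(w=4)}
step 5: add edge 3-5 (w=3); MST = {0-1(w=8) 1-2(w=1) 2-3(w=8) 2-4(w=4) 3-5(w=3)}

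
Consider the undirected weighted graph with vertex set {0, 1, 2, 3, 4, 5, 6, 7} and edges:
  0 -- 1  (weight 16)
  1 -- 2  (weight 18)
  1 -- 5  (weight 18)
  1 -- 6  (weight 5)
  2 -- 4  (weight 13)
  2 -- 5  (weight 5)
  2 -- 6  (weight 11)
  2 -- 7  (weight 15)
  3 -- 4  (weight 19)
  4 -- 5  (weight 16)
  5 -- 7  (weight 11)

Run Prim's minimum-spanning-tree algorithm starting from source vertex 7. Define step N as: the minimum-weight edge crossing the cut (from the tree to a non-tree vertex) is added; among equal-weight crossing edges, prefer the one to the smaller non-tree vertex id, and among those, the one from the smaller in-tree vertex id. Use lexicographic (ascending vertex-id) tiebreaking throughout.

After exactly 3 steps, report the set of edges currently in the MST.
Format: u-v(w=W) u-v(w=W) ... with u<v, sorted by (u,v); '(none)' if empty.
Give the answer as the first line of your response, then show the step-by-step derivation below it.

2-5(w=5) 2-6(w=11) 5-7(w=11)

step 1: add edge 5-7 (w=11); MST = {5-7(w=11)}
step 2: add edge 2-5 (w=5); MST = {2-5(w=5) 5-7(w=11)}
step 3: add edge 2-6 (w=11); MST = {2-5(w=5) 2-6(w=11) 5-7(w=11)}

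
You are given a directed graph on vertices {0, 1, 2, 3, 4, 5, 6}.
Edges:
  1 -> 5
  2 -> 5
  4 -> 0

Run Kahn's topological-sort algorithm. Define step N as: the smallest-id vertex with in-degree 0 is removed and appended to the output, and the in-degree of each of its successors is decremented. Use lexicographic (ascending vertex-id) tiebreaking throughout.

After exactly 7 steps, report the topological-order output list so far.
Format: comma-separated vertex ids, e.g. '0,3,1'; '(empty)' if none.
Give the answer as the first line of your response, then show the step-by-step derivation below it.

1,2,3,4,0,5,6

step 1: output 1; order=[1]; indeg=(1,0,0,0,0,1,0)
step 2: output 2; order=[1,2]; indeg=(1,0,0,0,0,0,0)
step 3: output 3; order=[1,2,3]; indeg=(1,0,0,0,0,0,0)
step 4: output 4; order=[1,2,3,4]; indeg=(0,0,0,0,0,0,0)
step 5: output 0; order=[1,2,3,4,0]; indeg=(0,0,0,0,0,0,0)
step 6: output 5; order=[1,2,3,4,0,5]; indeg=(0,0,0,0,0,0,0)
step 7: output 6; order=[1,2,3,4,0,5,6]; indeg=(0,0,0,0,0,0,0)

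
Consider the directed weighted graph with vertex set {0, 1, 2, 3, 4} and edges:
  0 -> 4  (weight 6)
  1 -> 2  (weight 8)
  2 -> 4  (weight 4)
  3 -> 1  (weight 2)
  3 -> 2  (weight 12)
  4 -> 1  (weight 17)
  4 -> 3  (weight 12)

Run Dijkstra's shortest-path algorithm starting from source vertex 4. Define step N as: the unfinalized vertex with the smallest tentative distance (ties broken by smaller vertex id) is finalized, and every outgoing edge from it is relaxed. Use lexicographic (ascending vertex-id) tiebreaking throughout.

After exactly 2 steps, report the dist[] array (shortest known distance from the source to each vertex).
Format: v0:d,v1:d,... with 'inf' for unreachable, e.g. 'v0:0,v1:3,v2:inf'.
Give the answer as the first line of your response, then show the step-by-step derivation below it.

v0:inf,v1:14,v2:24,v3:12,v4:0

step 1: dist = v0:inf,v1:17,v2:inf,v3:12,v4:0
step 2: dist = v0:inf,v1:14,v2:24,v3:12,v4:0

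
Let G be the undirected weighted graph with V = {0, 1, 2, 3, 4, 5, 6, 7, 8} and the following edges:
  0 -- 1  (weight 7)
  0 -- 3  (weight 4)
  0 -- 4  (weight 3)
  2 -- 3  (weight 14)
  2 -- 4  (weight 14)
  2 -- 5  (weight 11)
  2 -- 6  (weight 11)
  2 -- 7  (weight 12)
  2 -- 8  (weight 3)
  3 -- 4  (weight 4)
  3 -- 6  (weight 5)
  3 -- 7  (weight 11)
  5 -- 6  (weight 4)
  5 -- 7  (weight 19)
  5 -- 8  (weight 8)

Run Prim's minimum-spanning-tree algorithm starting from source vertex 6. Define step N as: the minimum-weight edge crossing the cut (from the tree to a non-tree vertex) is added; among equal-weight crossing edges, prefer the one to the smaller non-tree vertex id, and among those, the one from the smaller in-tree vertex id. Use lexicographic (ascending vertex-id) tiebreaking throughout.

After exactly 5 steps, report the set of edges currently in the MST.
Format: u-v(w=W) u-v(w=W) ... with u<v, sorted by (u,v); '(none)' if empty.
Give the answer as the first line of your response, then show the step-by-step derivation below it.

0-1(w=7) 0-3(w=4) 0-4(w=3) 3-6(w=5) 5-6(w=4)

step 1: add edge 5-6 (w=4); MST = {5-6(w=4)}
step 2: add edge 3-6 (w=5); MST = {3-6(w=5) 5-6(w=4)}
step 3: add edge 0-3 (w=4); MST = {0-3(w=4) 3-6(w=5) 5-6(w=4)}
step 4: add edge 0-4 (w=3); MST = {0-3(w=4) 0-4(w=3) 3-6(w=5) 5-6(w=4)}
step 5: add edge 0-1 (w=7); MST = {0-1(w=7) 0-3(w=4) 0-4(w=3) 3-6(w=5) 5-6(w=4)}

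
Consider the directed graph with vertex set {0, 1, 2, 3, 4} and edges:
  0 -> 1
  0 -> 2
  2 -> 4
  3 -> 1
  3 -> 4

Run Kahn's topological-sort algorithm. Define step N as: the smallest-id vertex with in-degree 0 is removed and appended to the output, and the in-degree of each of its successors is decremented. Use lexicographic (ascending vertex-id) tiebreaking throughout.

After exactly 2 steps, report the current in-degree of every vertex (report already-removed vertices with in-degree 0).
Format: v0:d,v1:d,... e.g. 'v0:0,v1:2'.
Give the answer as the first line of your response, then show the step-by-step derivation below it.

v0:0,v1:1,v2:0,v3:0,v4:1

step 1: output 0; order=[0]; indeg=(0,1,0,0,2)
step 2: output 2; order=[0,2]; indeg=(0,1,0,0,1)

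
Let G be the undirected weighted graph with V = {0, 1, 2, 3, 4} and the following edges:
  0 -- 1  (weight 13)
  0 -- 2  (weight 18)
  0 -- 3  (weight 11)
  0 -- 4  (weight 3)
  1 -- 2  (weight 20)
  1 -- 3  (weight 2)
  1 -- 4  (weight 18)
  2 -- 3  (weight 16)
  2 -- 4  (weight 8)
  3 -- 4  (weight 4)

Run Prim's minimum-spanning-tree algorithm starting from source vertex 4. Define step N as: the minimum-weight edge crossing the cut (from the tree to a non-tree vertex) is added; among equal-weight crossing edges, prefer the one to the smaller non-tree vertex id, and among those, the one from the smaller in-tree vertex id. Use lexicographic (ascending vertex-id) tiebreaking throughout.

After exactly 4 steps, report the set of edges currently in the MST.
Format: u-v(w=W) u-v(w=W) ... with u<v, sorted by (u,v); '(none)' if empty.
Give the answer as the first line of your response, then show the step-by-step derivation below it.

0-4(w=3) 1-3(w=2) 2-4(w=8) 3-4(w=4)

step 1: add edge 0-4 (w=3); MST = {0-4(w=3)}
step 2: add edge 3-4 (w=4); MST = {0-4(w=3) 3-4(w=4)}
step 3: add edge 1-3 (w=2); MST = {0-4(w=3) 1-3(w=2) 3-4(w=4)}
step 4: add edge 2-4 (w=8); MST = {0-4(w=3) 1-3(w=2) 2-4(w=8) 3-4(w=4)}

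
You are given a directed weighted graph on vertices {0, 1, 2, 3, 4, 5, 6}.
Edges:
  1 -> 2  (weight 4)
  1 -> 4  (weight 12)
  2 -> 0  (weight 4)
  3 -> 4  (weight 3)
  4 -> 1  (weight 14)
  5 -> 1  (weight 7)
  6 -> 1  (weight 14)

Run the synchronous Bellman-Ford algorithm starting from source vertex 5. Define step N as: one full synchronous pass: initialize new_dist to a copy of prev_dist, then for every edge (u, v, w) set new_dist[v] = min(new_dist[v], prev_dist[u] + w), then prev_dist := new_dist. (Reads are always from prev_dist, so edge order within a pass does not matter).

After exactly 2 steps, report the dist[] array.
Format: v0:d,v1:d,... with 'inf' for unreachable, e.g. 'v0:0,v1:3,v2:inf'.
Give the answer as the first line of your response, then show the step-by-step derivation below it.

v0:inf,v1:7,v2:11,v3:inf,v4:19,v5:0,v6:inf

step 1: dist = v0:inf,v1:7,v2:inf,v3:inf,v4:inf,v5:0,v6:inf
step 2: dist = v0:inf,v1:7,v2:11,v3:inf,v4:19,v5:0,v6:inf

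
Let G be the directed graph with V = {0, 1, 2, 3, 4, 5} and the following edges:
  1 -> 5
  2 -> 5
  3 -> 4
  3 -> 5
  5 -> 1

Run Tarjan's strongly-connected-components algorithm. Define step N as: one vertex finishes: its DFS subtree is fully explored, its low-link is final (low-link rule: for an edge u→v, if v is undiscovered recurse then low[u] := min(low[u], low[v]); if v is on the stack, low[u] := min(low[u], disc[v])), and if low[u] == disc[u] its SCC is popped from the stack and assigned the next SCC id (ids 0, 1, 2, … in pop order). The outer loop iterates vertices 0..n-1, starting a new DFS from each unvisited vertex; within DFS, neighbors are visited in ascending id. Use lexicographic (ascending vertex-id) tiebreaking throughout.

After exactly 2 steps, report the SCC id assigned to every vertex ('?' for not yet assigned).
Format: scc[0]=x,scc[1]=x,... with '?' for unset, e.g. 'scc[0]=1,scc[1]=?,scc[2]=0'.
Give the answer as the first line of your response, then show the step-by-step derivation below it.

scc[0]=0,scc[1]=?,scc[2]=?,scc[3]=?,scc[4]=?,scc[5]=?

step 1: low=(low[0]=0,low[1]=?,low[2]=?,low[3]=?,low[4]=?,low[5]=?); scc=(scc[0]=0,scc[1]=?,scc[2]=?,scc[3]=?,scc[4]=?,scc[5]=?)
step 2: low=(low[0]=0,low[1]=1,low[2]=?,low[3]=?,low[4]=?,low[5]=1); scc=(scc[0]=0,scc[1]=?,scc[2]=?,scc[3]=?,scc[4]=?,scc[5]=?)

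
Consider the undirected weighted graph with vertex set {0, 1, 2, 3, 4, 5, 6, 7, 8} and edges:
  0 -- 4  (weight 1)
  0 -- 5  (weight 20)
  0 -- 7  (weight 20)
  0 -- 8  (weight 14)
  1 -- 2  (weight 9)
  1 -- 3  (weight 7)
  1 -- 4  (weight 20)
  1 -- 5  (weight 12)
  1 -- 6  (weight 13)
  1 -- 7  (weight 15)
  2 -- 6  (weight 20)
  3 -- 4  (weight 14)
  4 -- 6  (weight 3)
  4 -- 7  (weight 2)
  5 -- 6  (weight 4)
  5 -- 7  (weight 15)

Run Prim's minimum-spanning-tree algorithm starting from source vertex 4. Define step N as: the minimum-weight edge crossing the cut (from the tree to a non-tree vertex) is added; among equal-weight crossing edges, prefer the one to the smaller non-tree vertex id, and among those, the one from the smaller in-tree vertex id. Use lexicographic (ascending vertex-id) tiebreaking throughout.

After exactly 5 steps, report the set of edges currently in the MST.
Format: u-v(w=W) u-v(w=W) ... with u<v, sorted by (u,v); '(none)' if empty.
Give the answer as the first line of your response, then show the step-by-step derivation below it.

0-4(w=1) 1-5(w=12) 4-6(w=3) 4-7(w=2) 5-6(w=4)

step 1: add edge 0-4 (w=1); MST = {0-4(w=1)}
step 2: add edge 4-7 (w=2); MST = {0-4(w=1) 4-7(w=2)}
step 3: add edge 4-6 (w=3); MST = {0-4(w=1) 4-6(w=3) 4-7(w=2)}
step 4: add edge 5-6 (w=4); MST = {0-4(w=1) 4-6(w=3) 4-7(w=2) 5-6(w=4)}
step 5: add edge 1-5 (w=12); MST = {0-4(w=1) 1-5(w=12) 4-6(w=3) 4-7(w=2) 5-6(w=4)}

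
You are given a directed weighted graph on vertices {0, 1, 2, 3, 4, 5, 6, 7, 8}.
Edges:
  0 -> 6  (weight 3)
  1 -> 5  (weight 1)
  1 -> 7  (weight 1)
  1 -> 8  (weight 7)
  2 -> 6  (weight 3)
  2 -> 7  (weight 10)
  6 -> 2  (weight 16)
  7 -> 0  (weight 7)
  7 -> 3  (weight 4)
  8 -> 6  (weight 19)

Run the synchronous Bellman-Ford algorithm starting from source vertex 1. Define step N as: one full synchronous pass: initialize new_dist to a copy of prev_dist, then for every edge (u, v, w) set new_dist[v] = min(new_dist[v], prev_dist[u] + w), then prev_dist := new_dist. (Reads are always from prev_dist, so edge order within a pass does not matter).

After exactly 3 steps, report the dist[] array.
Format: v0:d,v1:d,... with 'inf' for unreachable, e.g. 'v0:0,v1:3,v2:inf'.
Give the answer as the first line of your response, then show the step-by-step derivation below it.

v0:8,v1:0,v2:42,v3:5,v4:inf,v5:1,v6:11,v7:1,v8:7

step 1: dist = v0:inf,v1:0,v2:inf,v3:inf,v4:inf,v5:1,v6:inf,v7:1,v8:7
step 2: dist = v0:8,v1:0,v2:inf,v3:5,v4:inf,v5:1,v6:26,v7:1,v8:7
step 3: dist = v0:8,v1:0,v2:42,v3:5,v4:inf,v5:1,v6:11,v7:1,v8:7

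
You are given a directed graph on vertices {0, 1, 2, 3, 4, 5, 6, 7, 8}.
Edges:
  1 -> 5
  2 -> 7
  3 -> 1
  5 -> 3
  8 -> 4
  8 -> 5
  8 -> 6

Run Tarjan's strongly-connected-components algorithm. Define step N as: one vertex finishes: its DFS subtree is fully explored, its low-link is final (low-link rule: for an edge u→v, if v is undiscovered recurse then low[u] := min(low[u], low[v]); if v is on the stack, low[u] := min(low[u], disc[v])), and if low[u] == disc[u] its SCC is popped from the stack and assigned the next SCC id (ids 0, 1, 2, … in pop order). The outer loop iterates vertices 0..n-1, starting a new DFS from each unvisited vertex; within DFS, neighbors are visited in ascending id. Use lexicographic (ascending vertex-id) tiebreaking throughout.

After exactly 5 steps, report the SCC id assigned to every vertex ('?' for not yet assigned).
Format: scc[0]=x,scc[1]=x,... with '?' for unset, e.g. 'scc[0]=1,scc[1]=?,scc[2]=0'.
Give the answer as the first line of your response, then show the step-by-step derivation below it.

scc[0]=0,scc[1]=1,scc[2]=?,scc[3]=1,scc[4]=?,scc[5]=1,scc[6]=?,scc[7]=2,scc[8]=?

step 1: low=(low[0]=0,low[1]=?,low[2]=?,low[3]=?,low[4]=?,low[5]=?,low[6]=?,low[7]=?,low[8]=?); scc=(scc[0]=0,scc[1]=?,scc[2]=?,scc[3]=?,scc[4]=?,scc[5]=?,scc[6]=?,scc[7]=?,scc[8]=?)
step 2: low=(low[0]=0,low[1]=1,low[2]=?,low[3]=1,low[4]=?,low[5]=2,low[6]=?,low[7]=?,low[8]=?); scc=(scc[0]=0,scc[1]=?,scc[2]=?,scc[3]=?,scc[4]=?,scc[5]=?,scc[6]=?,scc[7]=?,scc[8]=?)
step 3: low=(low[0]=0,low[1]=1,low[2]=?,low[3]=1,low[4]=?,low[5]=1,low[6]=?,low[7]=?,low[8]=?); scc=(scc[0]=0,scc[1]=?,scc[2]=?,scc[3]=?,scc[4]=?,scc[5]=?,scc[6]=?,scc[7]=?,scc[8]=?)
step 4: low=(low[0]=0,low[1]=1,low[2]=?,low[3]=1,low[4]=?,low[5]=1,low[6]=?,low[7]=?,low[8]=?); scc=(scc[0]=0,scc[1]=1,scc[2]=?,scc[3]=1,scc[4]=?,scc[5]=1,scc[6]=?,scc[7]=?,scc[8]=?)
step 5: low=(low[0]=0,low[1]=1,low[2]=4,low[3]=1,low[4]=?,low[5]=1,low[6]=?,low[7]=5,low[8]=?); scc=(scc[0]=0,scc[1]=1,scc[2]=?,scc[3]=1,scc[4]=?,scc[5]=1,scc[6]=?,scc[7]=2,scc[8]=?)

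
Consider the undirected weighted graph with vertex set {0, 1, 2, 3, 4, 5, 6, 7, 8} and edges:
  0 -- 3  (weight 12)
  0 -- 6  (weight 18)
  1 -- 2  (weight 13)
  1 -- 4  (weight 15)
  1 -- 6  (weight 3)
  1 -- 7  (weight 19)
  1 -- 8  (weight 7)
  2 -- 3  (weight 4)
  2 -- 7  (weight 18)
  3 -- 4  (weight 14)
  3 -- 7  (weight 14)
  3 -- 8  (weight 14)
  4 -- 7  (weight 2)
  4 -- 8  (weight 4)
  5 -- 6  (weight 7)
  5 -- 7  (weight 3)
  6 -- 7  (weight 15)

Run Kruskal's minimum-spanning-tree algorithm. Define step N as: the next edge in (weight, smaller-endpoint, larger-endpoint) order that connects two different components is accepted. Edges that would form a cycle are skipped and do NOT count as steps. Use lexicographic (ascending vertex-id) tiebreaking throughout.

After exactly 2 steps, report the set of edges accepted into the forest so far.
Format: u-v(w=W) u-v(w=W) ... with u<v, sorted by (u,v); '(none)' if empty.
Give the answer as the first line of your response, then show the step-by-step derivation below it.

1-6(w=3) 4-7(w=2)

step 1: add edge 4-7 (w=2); MST = {4-7(w=2)}
step 2: add edge 1-6 (w=3); MST = {1-6(w=3) 4-7(w=2)}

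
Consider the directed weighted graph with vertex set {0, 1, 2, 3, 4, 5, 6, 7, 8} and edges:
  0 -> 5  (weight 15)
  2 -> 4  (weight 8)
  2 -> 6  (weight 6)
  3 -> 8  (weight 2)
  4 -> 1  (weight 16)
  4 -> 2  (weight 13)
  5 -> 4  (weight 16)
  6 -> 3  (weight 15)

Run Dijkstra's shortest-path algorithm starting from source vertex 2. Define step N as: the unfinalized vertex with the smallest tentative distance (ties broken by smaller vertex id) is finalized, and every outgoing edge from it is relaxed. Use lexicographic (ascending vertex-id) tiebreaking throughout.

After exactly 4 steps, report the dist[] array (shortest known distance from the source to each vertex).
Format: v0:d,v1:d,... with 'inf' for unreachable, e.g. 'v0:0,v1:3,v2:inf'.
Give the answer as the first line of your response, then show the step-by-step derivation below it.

v0:inf,v1:24,v2:0,v3:21,v4:8,v5:inf,v6:6,v7:inf,v8:23

step 1: dist = v0:inf,v1:inf,v2:0,v3:inf,v4:8,v5:inf,v6:6,v7:inf,v8:inf
step 2: dist = v0:inf,v1:inf,v2:0,v3:21,v4:8,v5:inf,v6:6,v7:inf,v8:inf
step 3: dist = v0:inf,v1:24,v2:0,v3:21,v4:8,v5:inf,v6:6,v7:inf,v8:inf
step 4: dist = v0:inf,v1:24,v2:0,v3:21,v4:8,v5:inf,v6:6,v7:inf,v8:23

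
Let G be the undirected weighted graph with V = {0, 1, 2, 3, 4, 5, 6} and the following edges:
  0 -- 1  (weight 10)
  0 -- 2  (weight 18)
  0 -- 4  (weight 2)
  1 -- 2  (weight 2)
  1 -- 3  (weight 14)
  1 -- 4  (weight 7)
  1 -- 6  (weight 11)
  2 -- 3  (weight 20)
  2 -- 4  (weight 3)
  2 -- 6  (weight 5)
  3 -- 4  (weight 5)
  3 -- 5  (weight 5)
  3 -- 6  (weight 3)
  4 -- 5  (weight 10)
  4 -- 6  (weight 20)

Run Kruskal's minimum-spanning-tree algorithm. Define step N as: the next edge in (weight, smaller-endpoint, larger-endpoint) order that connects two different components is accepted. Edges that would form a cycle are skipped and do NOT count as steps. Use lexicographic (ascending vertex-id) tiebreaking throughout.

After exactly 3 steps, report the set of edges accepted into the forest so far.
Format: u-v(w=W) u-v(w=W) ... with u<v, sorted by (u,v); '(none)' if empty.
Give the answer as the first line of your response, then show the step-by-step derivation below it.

0-4(w=2) 1-2(w=2) 2-4(w=3)

step 1: add edge 0-4 (w=2); MST = {0-4(w=2)}
step 2: add edge 1-2 (w=2); MST = {0-4(w=2) 1-2(w=2)}
step 3: add edge 2-4 (w=3); MST = {0-4(w=2) 1-2(w=2) 2-4(w=3)}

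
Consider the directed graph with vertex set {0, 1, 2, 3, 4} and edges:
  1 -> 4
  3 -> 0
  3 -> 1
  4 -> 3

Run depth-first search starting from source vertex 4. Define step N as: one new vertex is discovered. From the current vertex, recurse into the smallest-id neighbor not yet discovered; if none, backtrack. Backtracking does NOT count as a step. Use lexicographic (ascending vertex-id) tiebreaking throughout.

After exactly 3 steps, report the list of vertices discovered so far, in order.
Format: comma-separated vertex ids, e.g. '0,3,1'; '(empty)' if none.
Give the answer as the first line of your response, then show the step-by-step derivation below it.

4,3,0

step 1: discover 4; path=4; order=4
step 2: discover 3; path=4>3; order=4,3
step 3: discover 0; path=4>3>0; order=4,3,0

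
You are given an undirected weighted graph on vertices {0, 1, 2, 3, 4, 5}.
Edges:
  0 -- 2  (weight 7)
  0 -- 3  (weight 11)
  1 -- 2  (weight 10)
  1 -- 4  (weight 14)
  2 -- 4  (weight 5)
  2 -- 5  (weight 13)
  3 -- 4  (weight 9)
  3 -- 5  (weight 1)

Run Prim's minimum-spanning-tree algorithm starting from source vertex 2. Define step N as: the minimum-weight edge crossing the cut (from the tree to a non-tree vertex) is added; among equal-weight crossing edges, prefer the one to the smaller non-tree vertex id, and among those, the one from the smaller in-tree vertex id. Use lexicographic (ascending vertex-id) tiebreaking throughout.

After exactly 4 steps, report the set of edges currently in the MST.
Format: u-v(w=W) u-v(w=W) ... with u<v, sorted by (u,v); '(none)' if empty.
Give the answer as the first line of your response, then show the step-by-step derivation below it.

0-2(w=7) 2-4(w=5) 3-4(w=9) 3-5(w=1)

step 1: add edge 2-4 (w=5); MST = {2-4(w=5)}
step 2: add edge 0-2 (w=7); MST = {0-2(w=7) 2-4(w=5)}
step 3: add edge 3-4 (w=9); MST = {0-2(w=7) 2-4(w=5) 3-4(w=9)}
step 4: add edge 3-5 (w=1); MST = {0-2(w=7) 2-4(w=5) 3-4(w=9) 3-5(w=1)}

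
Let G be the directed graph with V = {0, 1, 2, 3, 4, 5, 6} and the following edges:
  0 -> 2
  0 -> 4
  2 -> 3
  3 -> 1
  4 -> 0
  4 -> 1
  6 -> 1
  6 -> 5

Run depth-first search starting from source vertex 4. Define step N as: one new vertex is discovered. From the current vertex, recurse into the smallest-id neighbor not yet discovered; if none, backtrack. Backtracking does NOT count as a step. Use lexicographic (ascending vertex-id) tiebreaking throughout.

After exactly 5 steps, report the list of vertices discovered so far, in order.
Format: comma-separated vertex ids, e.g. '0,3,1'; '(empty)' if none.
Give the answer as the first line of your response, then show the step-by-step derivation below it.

4,0,2,3,1

step 1: discover 4; path=4; order=4
step 2: discover 0; path=4>0; order=4,0
step 3: discover 2; path=4>0>2; order=4,0,2
step 4: discover 3; path=4>0>2>3; order=4,0,2,3
step 5: discover 1; path=4>0>2>3>1; order=4,0,2,3,1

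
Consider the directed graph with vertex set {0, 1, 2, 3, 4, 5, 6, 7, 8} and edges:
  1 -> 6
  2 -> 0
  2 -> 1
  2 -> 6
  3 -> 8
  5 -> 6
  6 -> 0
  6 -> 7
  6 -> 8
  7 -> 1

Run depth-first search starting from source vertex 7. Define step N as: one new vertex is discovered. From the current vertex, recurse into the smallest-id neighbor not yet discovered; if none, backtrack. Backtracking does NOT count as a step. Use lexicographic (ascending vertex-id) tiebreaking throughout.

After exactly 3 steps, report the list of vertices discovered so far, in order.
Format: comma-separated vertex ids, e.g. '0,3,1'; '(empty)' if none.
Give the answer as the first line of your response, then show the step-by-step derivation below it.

7,1,6

step 1: discover 7; path=7; order=7
step 2: discover 1; path=7>1; order=7,1
step 3: discover 6; path=7>1>6; order=7,1,6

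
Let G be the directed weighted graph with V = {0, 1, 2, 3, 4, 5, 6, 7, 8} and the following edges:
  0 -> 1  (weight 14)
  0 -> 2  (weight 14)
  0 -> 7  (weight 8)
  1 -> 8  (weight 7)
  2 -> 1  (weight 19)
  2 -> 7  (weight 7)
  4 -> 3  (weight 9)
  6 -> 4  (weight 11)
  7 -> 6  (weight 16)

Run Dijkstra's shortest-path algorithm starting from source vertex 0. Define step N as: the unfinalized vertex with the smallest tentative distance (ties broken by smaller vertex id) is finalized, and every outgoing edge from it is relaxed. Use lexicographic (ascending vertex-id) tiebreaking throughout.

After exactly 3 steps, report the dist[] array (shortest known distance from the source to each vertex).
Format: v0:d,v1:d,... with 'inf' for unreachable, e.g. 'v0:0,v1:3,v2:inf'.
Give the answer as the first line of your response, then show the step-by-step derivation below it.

v0:0,v1:14,v2:14,v3:inf,v4:inf,v5:inf,v6:24,v7:8,v8:21

step 1: dist = v0:0,v1:14,v2:14,v3:inf,v4:inf,v5:inf,v6:inf,v7:8,v8:inf
step 2: dist = v0:0,v1:14,v2:14,v3:inf,v4:inf,v5:inf,v6:24,v7:8,v8:inf
step 3: dist = v0:0,v1:14,v2:14,v3:inf,v4:inf,v5:inf,v6:24,v7:8,v8:21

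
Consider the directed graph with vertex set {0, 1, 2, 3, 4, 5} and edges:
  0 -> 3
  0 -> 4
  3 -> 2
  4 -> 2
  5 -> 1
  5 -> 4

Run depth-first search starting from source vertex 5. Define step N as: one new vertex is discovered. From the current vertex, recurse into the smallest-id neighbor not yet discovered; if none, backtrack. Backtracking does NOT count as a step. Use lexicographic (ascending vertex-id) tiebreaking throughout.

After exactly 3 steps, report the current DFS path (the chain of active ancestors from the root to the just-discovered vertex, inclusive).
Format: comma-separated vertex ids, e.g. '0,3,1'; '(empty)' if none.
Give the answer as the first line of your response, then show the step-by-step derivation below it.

5,4

step 1: discover 5; path=5; order=5
step 2: discover 1; path=5>1; order=5,1
step 3: discover 4; path=5>4; order=5,1,4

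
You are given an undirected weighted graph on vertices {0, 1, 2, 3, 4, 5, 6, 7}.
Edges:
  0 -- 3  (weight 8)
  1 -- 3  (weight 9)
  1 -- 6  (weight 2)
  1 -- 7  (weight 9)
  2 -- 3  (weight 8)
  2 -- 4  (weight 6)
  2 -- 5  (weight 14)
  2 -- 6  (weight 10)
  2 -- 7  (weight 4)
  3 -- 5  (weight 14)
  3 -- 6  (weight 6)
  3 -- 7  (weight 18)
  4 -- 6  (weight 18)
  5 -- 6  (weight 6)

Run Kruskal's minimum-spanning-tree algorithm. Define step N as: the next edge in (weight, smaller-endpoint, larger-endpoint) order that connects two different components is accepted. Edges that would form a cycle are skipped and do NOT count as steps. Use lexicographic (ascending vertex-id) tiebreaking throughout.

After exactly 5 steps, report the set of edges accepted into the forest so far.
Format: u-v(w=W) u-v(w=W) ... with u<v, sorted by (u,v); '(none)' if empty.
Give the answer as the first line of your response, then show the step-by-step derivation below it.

1-6(w=2) 2-4(w=6) 2-7(w=4) 3-6(w=6) 5-6(w=6)

step 1: add edge 1-6 (w=2); MST = {1-6(w=2)}
step 2: add edge 2-7 (w=4); MST = {1-6(w=2) 2-7(w=4)}
step 3: add edge 2-4 (w=6); MST = {1-6(w=2) 2-4(w=6) 2-7(w=4)}
step 4: add edge 3-6 (w=6); MST = {1-6(w=2) 2-4(w=6) 2-7(w=4) 3-6(w=6)}
step 5: add edge 5-6 (w=6); MST = {1-6(w=2) 2-4(w=6) 2-7(w=4) 3-6(w=6) 5-6(w=6)}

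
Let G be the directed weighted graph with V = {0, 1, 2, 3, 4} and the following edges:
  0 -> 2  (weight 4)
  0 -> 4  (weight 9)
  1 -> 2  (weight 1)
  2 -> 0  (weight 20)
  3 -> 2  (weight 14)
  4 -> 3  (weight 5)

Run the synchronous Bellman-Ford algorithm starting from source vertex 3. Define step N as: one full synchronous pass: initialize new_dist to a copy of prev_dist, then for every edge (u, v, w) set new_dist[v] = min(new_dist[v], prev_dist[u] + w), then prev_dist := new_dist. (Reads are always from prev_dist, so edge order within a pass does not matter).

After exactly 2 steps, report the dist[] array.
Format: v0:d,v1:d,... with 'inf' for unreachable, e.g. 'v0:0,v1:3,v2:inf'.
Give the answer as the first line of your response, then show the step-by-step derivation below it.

v0:34,v1:inf,v2:14,v3:0,v4:inf

step 1: dist = v0:inf,v1:inf,v2:14,v3:0,v4:inf
step 2: dist = v0:34,v1:inf,v2:14,v3:0,v4:inf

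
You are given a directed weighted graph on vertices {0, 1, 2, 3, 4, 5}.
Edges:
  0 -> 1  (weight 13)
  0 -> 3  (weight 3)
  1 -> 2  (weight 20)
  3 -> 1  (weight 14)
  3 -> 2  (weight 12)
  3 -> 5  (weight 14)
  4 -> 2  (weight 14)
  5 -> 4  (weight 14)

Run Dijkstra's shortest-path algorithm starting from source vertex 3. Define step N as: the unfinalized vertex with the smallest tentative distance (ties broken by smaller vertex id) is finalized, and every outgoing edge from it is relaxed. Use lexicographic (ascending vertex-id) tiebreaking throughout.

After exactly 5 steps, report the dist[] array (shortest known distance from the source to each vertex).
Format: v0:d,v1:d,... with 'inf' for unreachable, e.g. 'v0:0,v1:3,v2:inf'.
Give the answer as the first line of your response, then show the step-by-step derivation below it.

v0:inf,v1:14,v2:12,v3:0,v4:28,v5:14

step 1: dist = v0:inf,v1:14,v2:12,v3:0,v4:inf,v5:14
step 2: dist = v0:inf,v1:14,v2:12,v3:0,v4:inf,v5:14
step 3: dist = v0:inf,v1:14,v2:12,v3:0,v4:inf,v5:14
step 4: dist = v0:inf,v1:14,v2:12,v3:0,v4:28,v5:14
step 5: dist = v0:inf,v1:14,v2:12,v3:0,v4:28,v5:14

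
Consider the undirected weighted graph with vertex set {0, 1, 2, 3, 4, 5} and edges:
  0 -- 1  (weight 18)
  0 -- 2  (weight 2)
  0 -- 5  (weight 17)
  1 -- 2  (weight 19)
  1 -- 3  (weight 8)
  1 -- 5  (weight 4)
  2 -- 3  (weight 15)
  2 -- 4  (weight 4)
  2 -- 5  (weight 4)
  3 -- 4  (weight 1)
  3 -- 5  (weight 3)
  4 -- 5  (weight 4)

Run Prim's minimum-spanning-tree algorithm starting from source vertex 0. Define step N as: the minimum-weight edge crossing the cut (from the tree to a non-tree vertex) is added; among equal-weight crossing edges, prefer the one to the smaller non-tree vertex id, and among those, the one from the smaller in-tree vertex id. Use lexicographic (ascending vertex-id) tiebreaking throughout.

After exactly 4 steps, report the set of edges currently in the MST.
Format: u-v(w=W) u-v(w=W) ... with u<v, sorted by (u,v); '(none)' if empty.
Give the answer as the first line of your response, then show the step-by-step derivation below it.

0-2(w=2) 2-4(w=4) 3-4(w=1) 3-5(w=3)

step 1: add edge 0-2 (w=2); MST = {0-2(w=2)}
step 2: add edge 2-4 (w=4); MST = {0-2(w=2) 2-4(w=4)}
step 3: add edge 3-4 (w=1); MST = {0-2(w=2) 2-4(w=4) 3-4(w=1)}
step 4: add edge 3-5 (w=3); MST = {0-2(w=2) 2-4(w=4) 3-4(w=1) 3-5(w=3)}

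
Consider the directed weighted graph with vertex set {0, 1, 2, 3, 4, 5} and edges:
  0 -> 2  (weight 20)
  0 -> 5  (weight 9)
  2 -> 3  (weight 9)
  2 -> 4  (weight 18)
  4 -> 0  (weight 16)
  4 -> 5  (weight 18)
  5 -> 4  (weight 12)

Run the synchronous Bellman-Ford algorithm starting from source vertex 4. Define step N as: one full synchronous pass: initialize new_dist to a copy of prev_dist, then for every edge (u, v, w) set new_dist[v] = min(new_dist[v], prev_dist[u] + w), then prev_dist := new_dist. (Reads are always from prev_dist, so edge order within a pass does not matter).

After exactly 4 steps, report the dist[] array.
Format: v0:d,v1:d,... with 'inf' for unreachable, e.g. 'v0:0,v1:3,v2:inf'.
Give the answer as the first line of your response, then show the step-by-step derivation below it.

v0:16,v1:inf,v2:36,v3:45,v4:0,v5:18

step 1: dist = v0:16,v1:inf,v2:inf,v3:inf,v4:0,v5:18
step 2: dist = v0:16,v1:inf,v2:36,v3:inf,v4:0,v5:18
step 3: dist = v0:16,v1:inf,v2:36,v3:45,v4:0,v5:18
step 4: dist = v0:16,v1:inf,v2:36,v3:45,v4:0,v5:18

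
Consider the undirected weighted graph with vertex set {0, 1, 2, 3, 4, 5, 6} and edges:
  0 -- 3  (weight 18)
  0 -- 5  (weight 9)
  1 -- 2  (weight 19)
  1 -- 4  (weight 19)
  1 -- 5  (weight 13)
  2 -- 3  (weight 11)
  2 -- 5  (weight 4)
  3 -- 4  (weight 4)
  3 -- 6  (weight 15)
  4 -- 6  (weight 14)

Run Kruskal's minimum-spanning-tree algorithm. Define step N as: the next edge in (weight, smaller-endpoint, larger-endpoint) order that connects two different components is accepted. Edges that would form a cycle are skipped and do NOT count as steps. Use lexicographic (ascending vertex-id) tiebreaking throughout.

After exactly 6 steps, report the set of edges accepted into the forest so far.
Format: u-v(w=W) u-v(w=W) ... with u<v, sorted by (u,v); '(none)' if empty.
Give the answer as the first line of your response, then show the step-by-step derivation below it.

0-5(w=9) 1-5(w=13) 2-3(w=11) 2-5(w=4) 3-4(w=4) 4-6(w=14)

step 1: add edge 2-5 (w=4); MST = {2-5(w=4)}
step 2: add edge 3-4 (w=4); MST = {2-5(w=4) 3-4(w=4)}
step 3: add edge 0-5 (w=9); MST = {0-5(w=9) 2-5(w=4) 3-4(w=4)}
step 4: add edge 2-3 (w=11); MST = {0-5(w=9) 2-3(w=11) 2-5(w=4) 3-4(w=4)}
step 5: add edge 1-5 (w=13); MST = {0-5(w=9) 1-5(w=13) 2-3(w=11) 2-5(w=4) 3-4(w=4)}
step 6: add edge 4-6 (w=14); MST = {0-5(w=9) 1-5(w=13) 2-3(w=11) 2-5(w=4) 3-4(w=4) 4-6(w=14)}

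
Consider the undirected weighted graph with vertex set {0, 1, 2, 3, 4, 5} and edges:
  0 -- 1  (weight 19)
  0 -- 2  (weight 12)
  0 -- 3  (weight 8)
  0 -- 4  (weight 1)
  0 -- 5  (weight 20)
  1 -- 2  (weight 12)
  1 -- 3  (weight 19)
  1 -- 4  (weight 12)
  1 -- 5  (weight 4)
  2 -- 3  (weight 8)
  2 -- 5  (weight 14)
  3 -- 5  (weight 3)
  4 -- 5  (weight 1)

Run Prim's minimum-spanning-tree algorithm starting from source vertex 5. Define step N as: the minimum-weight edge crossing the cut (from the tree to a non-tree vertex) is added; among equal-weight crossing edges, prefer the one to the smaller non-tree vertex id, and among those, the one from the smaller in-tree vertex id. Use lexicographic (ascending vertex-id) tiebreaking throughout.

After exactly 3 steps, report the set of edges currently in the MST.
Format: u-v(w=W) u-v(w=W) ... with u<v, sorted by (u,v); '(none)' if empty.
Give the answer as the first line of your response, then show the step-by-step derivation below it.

0-4(w=1) 3-5(w=3) 4-5(w=1)

step 1: add edge 4-5 (w=1); MST = {4-5(w=1)}
step 2: add edge 0-4 (w=1); MST = {0-4(w=1) 4-5(w=1)}
step 3: add edge 3-5 (w=3); MST = {0-4(w=1) 3-5(w=3) 4-5(w=1)}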